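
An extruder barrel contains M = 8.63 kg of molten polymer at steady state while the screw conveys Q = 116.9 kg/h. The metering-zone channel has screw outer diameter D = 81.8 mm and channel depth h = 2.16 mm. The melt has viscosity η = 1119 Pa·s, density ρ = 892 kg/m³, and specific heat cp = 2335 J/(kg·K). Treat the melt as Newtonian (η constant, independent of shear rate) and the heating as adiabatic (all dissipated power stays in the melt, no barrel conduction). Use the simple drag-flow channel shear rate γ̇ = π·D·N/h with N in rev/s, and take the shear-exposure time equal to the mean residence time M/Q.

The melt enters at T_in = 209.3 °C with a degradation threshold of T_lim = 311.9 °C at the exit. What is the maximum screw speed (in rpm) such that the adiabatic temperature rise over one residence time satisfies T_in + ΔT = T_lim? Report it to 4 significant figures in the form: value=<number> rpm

value=13.52 rpm

Throughput in SI: Q_s = 116.9 kg/h ÷ 3600 s/h = 0.0324722 kg/s
Mean residence time: t_res = M/Q_s = 8.63 kg / 0.0324722 kg/s = 265.766 s
Geometry in SI: D = 81.8 mm → 0.0818 m, h = 2.16 mm → 0.00216 m
Allowable rise: ΔT_a = T_lim − T_in = 311.9 − 209.3 = 102.6 K
γ̇_max² = ΔT_a·ρ·cp / (η·t_res) = [102.6 × 892 × 2335] / [1119 × 265.766] = 718.572 s⁻²
Take the square root: γ̇_max = √(718.572) = 26.8062 s⁻¹
N_max = γ̇_max h / (πD) = 26.8062·0.00216/(π·0.0818) = 0.225313 rev/s → ×60 = 13.5188 rpm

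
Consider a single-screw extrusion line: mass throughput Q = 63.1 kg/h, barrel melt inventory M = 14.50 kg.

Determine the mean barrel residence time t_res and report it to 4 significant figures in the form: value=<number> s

Throughput in SI: Q_s = 63.1 kg/h ÷ 3600 s/h = 0.0175278 kg/s
t_res = M / Q_s = 14.50 ÷ 0.0175278 = 827.258 s

value=827.3 s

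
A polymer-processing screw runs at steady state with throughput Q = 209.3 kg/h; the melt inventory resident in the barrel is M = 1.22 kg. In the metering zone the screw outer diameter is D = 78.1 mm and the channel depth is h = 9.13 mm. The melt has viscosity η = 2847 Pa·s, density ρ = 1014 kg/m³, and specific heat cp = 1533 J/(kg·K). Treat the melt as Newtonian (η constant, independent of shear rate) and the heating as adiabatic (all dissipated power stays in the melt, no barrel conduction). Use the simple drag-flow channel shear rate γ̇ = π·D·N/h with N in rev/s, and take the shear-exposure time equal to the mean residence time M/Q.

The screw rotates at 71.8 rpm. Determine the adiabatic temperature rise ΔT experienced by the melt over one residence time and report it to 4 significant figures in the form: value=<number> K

Convert throughput: Q = 209.3 kg/h = 209.3/3600 = 0.0581389 kg/s
t_res = M / Q_s = 1.22 ÷ 0.0581389 = 20.9842 s
D = 78.1 mm = 0.0781 m;  h = 9.13 mm = 0.00913 m;  N = 71.8 rpm / 60 = 1.19667 rev/s
Shear rate: γ̇ = πDN/h = π·0.0781·1.19667/0.00913 = 32.1591 s⁻¹
ΔT = η·γ̇²·t_res/(ρ·cp) = [2847 × 32.1591² × 20.9842] / [1014 × 1533] = 39.7473 K

value=39.75 K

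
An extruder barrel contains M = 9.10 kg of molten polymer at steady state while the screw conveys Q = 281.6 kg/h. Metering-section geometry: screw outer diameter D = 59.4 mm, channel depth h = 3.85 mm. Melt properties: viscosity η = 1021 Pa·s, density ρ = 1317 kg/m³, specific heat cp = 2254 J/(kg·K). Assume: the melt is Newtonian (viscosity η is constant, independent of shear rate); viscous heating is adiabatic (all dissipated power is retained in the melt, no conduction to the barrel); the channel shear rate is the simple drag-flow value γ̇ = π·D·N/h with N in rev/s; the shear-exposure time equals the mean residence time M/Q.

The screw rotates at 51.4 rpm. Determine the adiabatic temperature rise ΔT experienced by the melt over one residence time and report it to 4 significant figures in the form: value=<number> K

Throughput in SI: Q_s = 281.6 kg/h ÷ 3600 s/h = 0.0782222 kg/s
t_res = M / Q_s = 9.10 ÷ 0.0782222 = 116.335 s
D = 59.4 mm = 0.0594 m;  h = 3.85 mm = 0.00385 m;  N = 51.4 rpm / 60 = 0.856667 rev/s
γ̇ = π D N / h = (π)(0.0594)(0.856667) / 0.00385 = 41.5229 s⁻¹
Adiabatic rise: ΔT = η γ̇² t_res / (ρ cp) = 1021·(41.5229)²·116.335 / (1317·2254) = 68.9878 K

value=68.99 K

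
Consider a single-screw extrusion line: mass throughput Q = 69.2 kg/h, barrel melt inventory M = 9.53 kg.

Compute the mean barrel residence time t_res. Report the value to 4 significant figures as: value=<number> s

Convert throughput: Q = 69.2 kg/h = 69.2/3600 = 0.0192222 kg/s
Mean residence time: t_res = M/Q_s = 9.53 kg / 0.0192222 kg/s = 495.78 s

value=495.8 s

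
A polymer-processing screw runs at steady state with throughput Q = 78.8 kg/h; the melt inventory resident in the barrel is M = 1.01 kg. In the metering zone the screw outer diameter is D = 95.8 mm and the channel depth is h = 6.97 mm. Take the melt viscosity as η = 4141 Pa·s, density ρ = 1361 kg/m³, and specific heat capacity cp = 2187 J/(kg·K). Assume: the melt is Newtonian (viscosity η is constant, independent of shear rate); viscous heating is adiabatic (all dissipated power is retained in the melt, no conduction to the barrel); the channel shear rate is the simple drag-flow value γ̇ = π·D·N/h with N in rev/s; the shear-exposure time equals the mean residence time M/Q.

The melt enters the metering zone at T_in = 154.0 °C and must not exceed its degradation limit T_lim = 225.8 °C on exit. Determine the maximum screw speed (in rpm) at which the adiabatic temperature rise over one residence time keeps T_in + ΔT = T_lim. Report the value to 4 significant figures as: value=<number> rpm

value=46.47 rpm

Q_s = Q / 3600 = 78.8 / 3600 = 0.0218889 kg/s
t_res = M / Q_s = 1.01 / 0.0218889 = 46.1421 s
D = 95.8 mm = 0.0958 m;  h = 6.97 mm = 0.00697 m
Allowable rise: ΔT_a = T_lim − T_in = 225.8 − 154.0 = 71.8 K
Invert ΔT = ηγ̇²t_res/(ρcp) for γ̇: γ̇_max² = ΔT_a ρ cp / (η t_res) = 71.8·1361·2187 / (4141·46.1421) = 1118.48 s⁻²
γ̇_max = √1118.48 = 33.4437 s⁻¹
Solve γ̇ = πDN/h for N: N_max = γ̇_max·h/(π·D) = 33.4437 × 0.00697 / (π × 0.0958) = 0.774518 rev/s = 46.4711 rpm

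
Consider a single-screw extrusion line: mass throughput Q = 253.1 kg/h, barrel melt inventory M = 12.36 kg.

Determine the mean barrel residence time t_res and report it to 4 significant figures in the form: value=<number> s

value=175.8 s

Q_s = Q / 3600 = 253.1 / 3600 = 0.0703056 kg/s
t_res = M / Q_s = 12.36 / 0.0703056 = 175.804 s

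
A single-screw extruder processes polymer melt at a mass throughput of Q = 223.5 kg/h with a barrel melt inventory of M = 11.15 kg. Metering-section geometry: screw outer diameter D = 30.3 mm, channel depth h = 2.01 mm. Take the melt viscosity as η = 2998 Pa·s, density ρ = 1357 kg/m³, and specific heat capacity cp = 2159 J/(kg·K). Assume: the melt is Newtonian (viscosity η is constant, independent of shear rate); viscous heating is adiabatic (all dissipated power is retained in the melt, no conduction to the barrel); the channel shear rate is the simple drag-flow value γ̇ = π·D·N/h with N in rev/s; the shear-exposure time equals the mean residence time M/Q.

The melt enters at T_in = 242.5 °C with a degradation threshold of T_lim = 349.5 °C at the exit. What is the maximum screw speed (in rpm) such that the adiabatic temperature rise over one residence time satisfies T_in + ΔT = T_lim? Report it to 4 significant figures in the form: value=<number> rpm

Q_s = Q / 3600 = 223.5 / 3600 = 0.0620833 kg/s
Mean residence time: t_res = M/Q_s = 11.15 kg / 0.0620833 kg/s = 179.597 s
Convert to metres: D = 0.0303 m, h = 0.00201 m
Allowable rise: ΔT_a = T_lim − T_in = 349.5 − 242.5 = 107 K
γ̇_max² = ΔT_a·ρ·cp / (η·t_res) = [107 × 1357 × 2159] / [2998 × 179.597] = 582.217 s⁻²
γ̇_max = sqrt(582.217) = 24.1292 s⁻¹
Solve γ̇ = πDN/h for N: N_max = γ̇_max·h/(π·D) = 24.1292 × 0.00201 / (π × 0.0303) = 0.509502 rev/s = 30.5701 rpm

value=30.57 rpm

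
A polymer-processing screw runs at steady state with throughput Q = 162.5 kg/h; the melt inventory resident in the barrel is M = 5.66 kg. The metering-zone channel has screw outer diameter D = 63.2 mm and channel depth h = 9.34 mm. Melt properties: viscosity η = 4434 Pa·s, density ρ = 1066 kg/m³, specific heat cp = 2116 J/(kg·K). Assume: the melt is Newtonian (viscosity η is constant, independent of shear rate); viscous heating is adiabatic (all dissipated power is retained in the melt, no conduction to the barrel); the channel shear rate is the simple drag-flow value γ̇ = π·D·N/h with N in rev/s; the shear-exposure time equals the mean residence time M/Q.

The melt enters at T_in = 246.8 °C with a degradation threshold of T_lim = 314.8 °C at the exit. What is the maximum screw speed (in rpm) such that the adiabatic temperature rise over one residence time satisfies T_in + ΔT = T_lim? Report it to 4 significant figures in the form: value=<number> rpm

value=46.88 rpm

Q_s = Q / 3600 = 162.5 / 3600 = 0.0451389 kg/s
Mean residence time: t_res = M/Q_s = 5.66 kg / 0.0451389 kg/s = 125.391 s
Convert to metres: D = 0.0632 m, h = 0.00934 m
ΔT_a = T_lim − T_in = 314.8 °C − 246.8 °C = 68 K
γ̇_max² = ΔT_a·ρ·cp / (η·t_res) = [68 × 1066 × 2116] / [4434 × 125.391] = 275.88 s⁻²
γ̇_max = √275.88 = 16.6096 s⁻¹
N_max = γ̇_max h / (πD) = 16.6096·0.00934/(π·0.0632) = 0.78134 rev/s → ×60 = 46.8804 rpm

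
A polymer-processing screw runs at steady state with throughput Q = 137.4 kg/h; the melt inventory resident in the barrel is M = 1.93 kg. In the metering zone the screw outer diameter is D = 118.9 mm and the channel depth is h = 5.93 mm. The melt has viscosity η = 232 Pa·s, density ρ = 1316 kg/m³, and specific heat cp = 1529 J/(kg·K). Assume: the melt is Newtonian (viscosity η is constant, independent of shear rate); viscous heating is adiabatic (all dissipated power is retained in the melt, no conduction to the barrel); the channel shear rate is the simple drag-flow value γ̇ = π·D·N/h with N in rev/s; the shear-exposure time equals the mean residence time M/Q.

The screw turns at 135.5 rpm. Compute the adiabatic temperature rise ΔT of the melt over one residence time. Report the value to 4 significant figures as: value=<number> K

value=118.0 K

Throughput in SI: Q_s = 137.4 kg/h ÷ 3600 s/h = 0.0381667 kg/s
t_res = M / Q_s = 1.93 ÷ 0.0381667 = 50.5677 s
D = 118.9 mm = 0.1189 m;  h = 5.93 mm = 0.00593 m;  N = 135.5 rpm / 60 = 2.25833 rev/s
γ̇ = π·D·N / h = π · 0.1189 · 2.25833 / 0.00593 = 142.254 s⁻¹
Adiabatic rise: ΔT = η γ̇² t_res / (ρ cp) = 232·(142.254)²·50.5677 / (1316·1529) = 117.985 K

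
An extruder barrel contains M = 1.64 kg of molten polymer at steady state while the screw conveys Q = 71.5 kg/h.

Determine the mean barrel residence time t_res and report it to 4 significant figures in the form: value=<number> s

value=82.57 s

Q_s = Q / 3600 = 71.5 / 3600 = 0.0198611 kg/s
t_res = M / Q_s = 1.64 / 0.0198611 = 82.5734 s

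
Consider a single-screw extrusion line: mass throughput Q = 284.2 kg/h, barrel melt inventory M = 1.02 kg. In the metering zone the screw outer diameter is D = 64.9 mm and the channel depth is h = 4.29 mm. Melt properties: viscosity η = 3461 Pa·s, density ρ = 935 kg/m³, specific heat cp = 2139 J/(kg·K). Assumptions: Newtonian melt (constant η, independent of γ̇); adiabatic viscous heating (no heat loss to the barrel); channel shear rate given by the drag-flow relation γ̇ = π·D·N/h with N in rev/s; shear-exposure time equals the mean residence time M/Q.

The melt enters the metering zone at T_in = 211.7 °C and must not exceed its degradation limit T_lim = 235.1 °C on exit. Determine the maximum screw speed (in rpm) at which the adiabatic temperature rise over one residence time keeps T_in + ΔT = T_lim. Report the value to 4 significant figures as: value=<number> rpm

value=40.84 rpm

Throughput in SI: Q_s = 284.2 kg/h ÷ 3600 s/h = 0.0789444 kg/s
t_res = M / Q_s = 1.02 / 0.0789444 = 12.9205 s
Convert to metres: D = 0.0649 m, h = 0.00429 m
ΔT_a = T_lim − T_in = 235.1 − 211.7 = 23.4 K
γ̇_max² = ΔT_a·ρ·cp/(η·t_res) = 23.4·935·2139/(3461·12.9205) = 1046.55 s⁻²
γ̇_max = sqrt(1046.55) = 32.3504 s⁻¹
N_max = γ̇_max h / (πD) = 32.3504·0.00429/(π·0.0649) = 0.680678 rev/s → ×60 = 40.8407 rpm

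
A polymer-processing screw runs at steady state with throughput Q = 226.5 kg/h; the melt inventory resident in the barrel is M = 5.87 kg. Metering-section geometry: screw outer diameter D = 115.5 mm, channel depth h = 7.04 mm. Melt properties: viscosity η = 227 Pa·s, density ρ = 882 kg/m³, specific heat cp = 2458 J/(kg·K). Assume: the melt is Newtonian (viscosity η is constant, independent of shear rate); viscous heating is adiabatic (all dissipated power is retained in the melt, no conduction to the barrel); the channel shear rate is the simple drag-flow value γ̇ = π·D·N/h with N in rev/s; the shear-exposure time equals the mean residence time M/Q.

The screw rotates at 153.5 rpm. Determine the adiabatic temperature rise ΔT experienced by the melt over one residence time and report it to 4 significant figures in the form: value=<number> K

Convert throughput: Q = 226.5 kg/h = 226.5/3600 = 0.0629167 kg/s
t_res = M / Q_s = 5.87 ÷ 0.0629167 = 93.298 s
D = 115.5 mm = 0.1155 m;  h = 7.04 mm = 0.00704 m;  N = 153.5 rpm / 60 = 2.55833 rev/s
Shear rate: γ̇ = πDN/h = π·0.1155·2.55833/0.00704 = 131.861 s⁻¹
ΔT = η·γ̇²·t_res/(ρ·cp) = [227 × 131.861² × 93.298] / [882 × 2458] = 169.856 K

value=169.9 K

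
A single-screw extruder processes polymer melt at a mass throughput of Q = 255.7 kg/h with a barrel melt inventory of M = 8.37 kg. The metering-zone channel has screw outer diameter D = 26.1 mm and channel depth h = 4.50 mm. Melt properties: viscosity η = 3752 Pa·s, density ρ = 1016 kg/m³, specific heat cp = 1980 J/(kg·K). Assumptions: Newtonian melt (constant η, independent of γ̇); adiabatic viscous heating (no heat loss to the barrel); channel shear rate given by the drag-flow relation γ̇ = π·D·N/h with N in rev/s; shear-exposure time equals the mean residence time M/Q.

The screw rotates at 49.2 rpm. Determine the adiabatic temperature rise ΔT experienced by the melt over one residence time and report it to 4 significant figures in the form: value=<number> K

value=49.07 K

Q_s = Q / 3600 = 255.7 / 3600 = 0.0710278 kg/s
t_res = M / Q_s = 8.37 / 0.0710278 = 117.841 s
Geometry in metres: D = 26.1 mm → 0.0261 m, h = 4.50 mm → 0.0045 m; screw speed N = 49.2 rpm = 0.82 rev/s
γ̇ = π·D·N / h = π · 0.0261 · 0.82 / 0.0045 = 14.9414 s⁻¹
ΔT = η·γ̇²·t_res / (ρ·cp) = 3752 · (14.9414)² · 117.841 / (1016 · 1980) = 49.0664 K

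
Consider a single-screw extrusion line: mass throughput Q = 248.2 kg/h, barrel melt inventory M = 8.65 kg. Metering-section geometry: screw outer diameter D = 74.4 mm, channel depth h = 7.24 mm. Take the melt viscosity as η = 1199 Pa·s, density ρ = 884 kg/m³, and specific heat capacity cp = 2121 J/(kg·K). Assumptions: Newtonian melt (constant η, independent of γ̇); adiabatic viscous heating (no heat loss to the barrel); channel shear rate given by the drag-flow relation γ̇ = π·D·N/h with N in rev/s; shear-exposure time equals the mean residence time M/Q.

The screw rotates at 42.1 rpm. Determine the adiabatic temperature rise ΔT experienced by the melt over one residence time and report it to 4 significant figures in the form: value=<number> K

Q_s = Q / 3600 = 248.2 / 3600 = 0.0689444 kg/s
Mean residence time: t_res = M/Q_s = 8.65 kg / 0.0689444 kg/s = 125.463 s
Convert to SI: D = 0.0744 m, h = 0.00724 m, N = 42.1/60 = 0.701667 rev/s
γ̇ = π·D·N / h = π · 0.0744 · 0.701667 / 0.00724 = 22.6524 s⁻¹
Adiabatic rise: ΔT = η γ̇² t_res / (ρ cp) = 1199·(22.6524)²·125.463 / (884·2121) = 41.1693 K

value=41.17 K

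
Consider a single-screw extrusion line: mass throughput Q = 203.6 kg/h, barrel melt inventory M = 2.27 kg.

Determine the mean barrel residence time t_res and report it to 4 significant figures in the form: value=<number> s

value=40.14 s

Q_s = Q / 3600 = 203.6 / 3600 = 0.0565556 kg/s
t_res = M / Q_s = 2.27 / 0.0565556 = 40.1375 s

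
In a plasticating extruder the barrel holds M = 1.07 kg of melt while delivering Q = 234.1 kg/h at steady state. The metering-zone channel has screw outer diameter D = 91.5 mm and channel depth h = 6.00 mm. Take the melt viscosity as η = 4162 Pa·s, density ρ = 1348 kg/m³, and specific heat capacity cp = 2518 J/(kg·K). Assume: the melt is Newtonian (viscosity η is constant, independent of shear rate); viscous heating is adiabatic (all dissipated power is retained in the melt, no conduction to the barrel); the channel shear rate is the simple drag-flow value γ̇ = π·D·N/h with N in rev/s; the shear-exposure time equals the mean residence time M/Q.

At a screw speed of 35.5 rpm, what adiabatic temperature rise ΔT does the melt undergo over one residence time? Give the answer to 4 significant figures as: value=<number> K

Q_s = Q / 3600 = 234.1 / 3600 = 0.0650278 kg/s
Mean residence time: t_res = M/Q_s = 1.07 kg / 0.0650278 kg/s = 16.4545 s
D = 91.5 mm = 0.0915 m;  h = 6.00 mm = 0.006 m;  N = 35.5 rpm / 60 = 0.591667 rev/s
γ̇ = π·D·N / h = π · 0.0915 · 0.591667 / 0.006 = 28.3463 s⁻¹
ΔT = η·γ̇²·t_res/(ρ·cp) = [4162 × 28.3463² × 16.4545] / [1348 × 2518] = 16.2119 K

value=16.21 K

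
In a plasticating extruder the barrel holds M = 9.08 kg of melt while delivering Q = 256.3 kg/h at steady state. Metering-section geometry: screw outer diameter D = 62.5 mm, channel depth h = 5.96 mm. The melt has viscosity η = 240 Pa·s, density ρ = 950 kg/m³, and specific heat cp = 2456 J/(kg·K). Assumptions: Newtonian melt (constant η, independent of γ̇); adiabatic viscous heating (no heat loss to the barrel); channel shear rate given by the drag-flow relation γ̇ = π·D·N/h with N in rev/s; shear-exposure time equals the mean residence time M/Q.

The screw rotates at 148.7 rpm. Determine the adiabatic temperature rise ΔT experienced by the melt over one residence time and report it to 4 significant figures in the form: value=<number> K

Convert throughput: Q = 256.3 kg/h = 256.3/3600 = 0.0711944 kg/s
t_res = M / Q_s = 9.08 / 0.0711944 = 127.538 s
Convert to SI: D = 0.0625 m, h = 0.00596 m, N = 148.7/60 = 2.47833 rev/s
γ̇ = π D N / h = (π)(0.0625)(2.47833) / 0.00596 = 81.6476 s⁻¹
Adiabatic rise: ΔT = η γ̇² t_res / (ρ cp) = 240·(81.6476)²·127.538 / (950·2456) = 87.4552 K

value=87.46 K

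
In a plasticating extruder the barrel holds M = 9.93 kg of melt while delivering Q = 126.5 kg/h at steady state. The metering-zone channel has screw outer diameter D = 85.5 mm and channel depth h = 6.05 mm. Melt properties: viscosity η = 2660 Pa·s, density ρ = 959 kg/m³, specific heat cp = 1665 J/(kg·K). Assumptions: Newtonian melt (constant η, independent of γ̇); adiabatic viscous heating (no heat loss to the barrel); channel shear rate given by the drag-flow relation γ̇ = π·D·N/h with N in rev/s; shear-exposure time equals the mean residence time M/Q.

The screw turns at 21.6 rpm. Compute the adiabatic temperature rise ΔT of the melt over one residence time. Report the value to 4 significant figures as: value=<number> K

value=120.3 K

Convert throughput: Q = 126.5 kg/h = 126.5/3600 = 0.0351389 kg/s
Mean residence time: t_res = M/Q_s = 9.93 kg / 0.0351389 kg/s = 282.593 s
Convert to SI: D = 0.0855 m, h = 0.00605 m, N = 21.6/60 = 0.36 rev/s
γ̇ = π D N / h = (π)(0.0855)(0.36) / 0.00605 = 15.9832 s⁻¹
Adiabatic rise: ΔT = η γ̇² t_res / (ρ cp) = 2660·(15.9832)²·282.593 / (959·1665) = 120.264 K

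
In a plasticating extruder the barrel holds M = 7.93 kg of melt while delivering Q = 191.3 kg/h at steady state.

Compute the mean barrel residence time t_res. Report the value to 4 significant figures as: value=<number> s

Throughput in SI: Q_s = 191.3 kg/h ÷ 3600 s/h = 0.0531389 kg/s
Mean residence time: t_res = M/Q_s = 7.93 kg / 0.0531389 kg/s = 149.232 s

value=149.2 s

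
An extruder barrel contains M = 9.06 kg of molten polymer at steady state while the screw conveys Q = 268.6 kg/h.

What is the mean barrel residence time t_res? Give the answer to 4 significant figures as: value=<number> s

Q_s = Q / 3600 = 268.6 / 3600 = 0.0746111 kg/s
t_res = M / Q_s = 9.06 ÷ 0.0746111 = 121.43 s

value=121.4 s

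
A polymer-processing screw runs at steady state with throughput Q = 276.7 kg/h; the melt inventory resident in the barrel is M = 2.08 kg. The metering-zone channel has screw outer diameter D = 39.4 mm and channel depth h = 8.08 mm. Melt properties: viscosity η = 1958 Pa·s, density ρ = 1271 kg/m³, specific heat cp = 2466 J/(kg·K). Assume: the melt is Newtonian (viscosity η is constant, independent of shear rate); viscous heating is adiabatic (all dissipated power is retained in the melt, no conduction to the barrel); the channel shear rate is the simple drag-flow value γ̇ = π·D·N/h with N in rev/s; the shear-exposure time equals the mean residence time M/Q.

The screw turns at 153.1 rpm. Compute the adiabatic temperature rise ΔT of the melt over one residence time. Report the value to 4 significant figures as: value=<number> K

Q_s = Q / 3600 = 276.7 / 3600 = 0.0768611 kg/s
t_res = M / Q_s = 2.08 ÷ 0.0768611 = 27.0618 s
Convert to SI: D = 0.0394 m, h = 0.00808 m, N = 153.1/60 = 2.55167 rev/s
Shear rate: γ̇ = πDN/h = π·0.0394·2.55167/0.00808 = 39.0894 s⁻¹
Adiabatic rise: ΔT = η γ̇² t_res / (ρ cp) = 1958·(39.0894)²·27.0618 / (1271·2466) = 25.8314 K

value=25.83 K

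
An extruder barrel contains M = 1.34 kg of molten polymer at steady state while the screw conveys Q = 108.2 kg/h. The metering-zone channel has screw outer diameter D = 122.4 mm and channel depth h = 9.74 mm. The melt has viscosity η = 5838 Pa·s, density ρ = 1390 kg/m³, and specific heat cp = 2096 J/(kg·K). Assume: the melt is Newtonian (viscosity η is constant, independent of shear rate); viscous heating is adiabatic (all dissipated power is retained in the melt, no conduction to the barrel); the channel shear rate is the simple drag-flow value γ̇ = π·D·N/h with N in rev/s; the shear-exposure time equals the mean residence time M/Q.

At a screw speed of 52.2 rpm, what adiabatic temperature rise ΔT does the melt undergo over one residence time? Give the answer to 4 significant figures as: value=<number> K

value=105.4 K

Throughput in SI: Q_s = 108.2 kg/h ÷ 3600 s/h = 0.0300556 kg/s
t_res = M / Q_s = 1.34 ÷ 0.0300556 = 44.5841 s
Convert to SI: D = 0.1224 m, h = 0.00974 m, N = 52.2/60 = 0.87 rev/s
γ̇ = π·D·N / h = π · 0.1224 · 0.87 / 0.00974 = 34.3472 s⁻¹
ΔT = η·γ̇²·t_res / (ρ·cp) = 5838 · (34.3472)² · 44.5841 / (1390 · 2096) = 105.395 K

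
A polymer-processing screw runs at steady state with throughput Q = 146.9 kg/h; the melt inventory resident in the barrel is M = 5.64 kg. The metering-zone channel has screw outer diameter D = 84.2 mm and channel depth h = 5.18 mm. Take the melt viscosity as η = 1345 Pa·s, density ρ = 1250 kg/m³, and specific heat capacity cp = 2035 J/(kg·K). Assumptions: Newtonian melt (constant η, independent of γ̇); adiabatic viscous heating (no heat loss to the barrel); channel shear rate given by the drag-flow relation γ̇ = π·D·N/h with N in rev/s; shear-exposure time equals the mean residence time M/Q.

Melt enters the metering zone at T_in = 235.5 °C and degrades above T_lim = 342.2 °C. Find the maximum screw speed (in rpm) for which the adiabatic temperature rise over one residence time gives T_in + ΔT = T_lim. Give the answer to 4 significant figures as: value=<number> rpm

value=44.89 rpm

Throughput in SI: Q_s = 146.9 kg/h ÷ 3600 s/h = 0.0408056 kg/s
t_res = M / Q_s = 5.64 ÷ 0.0408056 = 138.216 s
Geometry in SI: D = 84.2 mm → 0.0842 m, h = 5.18 mm → 0.00518 m
ΔT_a = T_lim − T_in = 342.2 − 235.5 = 106.7 K
γ̇_max² = ΔT_a·ρ·cp / (η·t_res) = [106.7 × 1250 × 2035] / [1345 × 138.216] = 1460.01 s⁻²
γ̇_max = √1460.01 = 38.2101 s⁻¹
N_max = γ̇_max h / (πD) = 38.2101·0.00518/(π·0.0842) = 0.748249 rev/s → ×60 = 44.8949 rpm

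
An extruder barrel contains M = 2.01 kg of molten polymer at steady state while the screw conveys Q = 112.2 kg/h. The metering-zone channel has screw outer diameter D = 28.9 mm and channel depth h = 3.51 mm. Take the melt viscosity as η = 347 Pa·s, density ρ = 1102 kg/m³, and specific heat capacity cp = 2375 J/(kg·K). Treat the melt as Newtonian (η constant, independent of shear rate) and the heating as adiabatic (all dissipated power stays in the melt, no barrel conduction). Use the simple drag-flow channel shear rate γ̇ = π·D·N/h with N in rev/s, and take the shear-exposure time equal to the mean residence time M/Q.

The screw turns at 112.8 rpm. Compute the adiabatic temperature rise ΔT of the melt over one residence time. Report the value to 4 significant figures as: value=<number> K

Q_s = Q / 3600 = 112.2 / 3600 = 0.0311667 kg/s
Mean residence time: t_res = M/Q_s = 2.01 kg / 0.0311667 kg/s = 64.492 s
D = 28.9 mm = 0.0289 m;  h = 3.51 mm = 0.00351 m;  N = 112.8 rpm / 60 = 1.88 rev/s
γ̇ = π·D·N / h = π · 0.0289 · 1.88 / 0.00351 = 48.6293 s⁻¹
ΔT = η·γ̇²·t_res / (ρ·cp) = 347 · (48.6293)² · 64.492 / (1102 · 2375) = 20.2203 K

value=20.22 K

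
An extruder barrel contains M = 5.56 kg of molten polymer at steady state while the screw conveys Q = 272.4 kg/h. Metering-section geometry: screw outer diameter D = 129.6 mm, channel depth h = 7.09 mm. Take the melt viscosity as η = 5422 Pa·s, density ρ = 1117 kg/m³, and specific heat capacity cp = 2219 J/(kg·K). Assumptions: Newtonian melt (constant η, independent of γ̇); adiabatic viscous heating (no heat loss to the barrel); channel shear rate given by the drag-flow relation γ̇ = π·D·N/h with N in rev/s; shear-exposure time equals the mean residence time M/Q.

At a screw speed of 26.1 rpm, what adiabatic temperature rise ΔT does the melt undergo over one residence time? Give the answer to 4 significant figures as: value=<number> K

value=100.3 K

Throughput in SI: Q_s = 272.4 kg/h ÷ 3600 s/h = 0.0756667 kg/s
Mean residence time: t_res = M/Q_s = 5.56 kg / 0.0756667 kg/s = 73.4802 s
Convert to SI: D = 0.1296 m, h = 0.00709 m, N = 26.1/60 = 0.435 rev/s
γ̇ = π·D·N / h = π · 0.1296 · 0.435 / 0.00709 = 24.9803 s⁻¹
ΔT = η·γ̇²·t_res / (ρ·cp) = 5422 · (24.9803)² · 73.4802 / (1117 · 2219) = 100.303 K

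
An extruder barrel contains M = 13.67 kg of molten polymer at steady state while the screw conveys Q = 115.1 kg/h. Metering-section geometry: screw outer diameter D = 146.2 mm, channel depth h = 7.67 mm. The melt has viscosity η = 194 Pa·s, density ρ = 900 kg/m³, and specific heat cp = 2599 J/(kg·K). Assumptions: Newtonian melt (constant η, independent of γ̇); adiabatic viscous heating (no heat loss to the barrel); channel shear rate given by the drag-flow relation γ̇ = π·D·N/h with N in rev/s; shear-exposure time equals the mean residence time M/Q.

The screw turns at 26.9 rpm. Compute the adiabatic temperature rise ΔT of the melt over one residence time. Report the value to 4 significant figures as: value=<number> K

Q_s = Q / 3600 = 115.1 / 3600 = 0.0319722 kg/s
t_res = M / Q_s = 13.67 ÷ 0.0319722 = 427.559 s
Convert to SI: D = 0.1462 m, h = 0.00767 m, N = 26.9/60 = 0.448333 rev/s
Shear rate: γ̇ = πDN/h = π·0.1462·0.448333/0.00767 = 26.8474 s⁻¹
ΔT = η·γ̇²·t_res/(ρ·cp) = [194 × 26.8474² × 427.559] / [900 × 2599] = 25.5596 K

value=25.56 K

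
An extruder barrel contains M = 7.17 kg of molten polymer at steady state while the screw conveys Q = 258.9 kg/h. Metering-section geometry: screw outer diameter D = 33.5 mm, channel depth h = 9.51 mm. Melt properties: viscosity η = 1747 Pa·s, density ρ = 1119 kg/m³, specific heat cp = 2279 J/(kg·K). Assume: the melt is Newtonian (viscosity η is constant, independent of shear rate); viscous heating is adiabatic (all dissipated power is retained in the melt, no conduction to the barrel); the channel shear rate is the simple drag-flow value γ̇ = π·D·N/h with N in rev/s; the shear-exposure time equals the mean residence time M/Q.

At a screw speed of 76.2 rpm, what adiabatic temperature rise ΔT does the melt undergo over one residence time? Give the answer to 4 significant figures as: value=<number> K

Throughput in SI: Q_s = 258.9 kg/h ÷ 3600 s/h = 0.0719167 kg/s
t_res = M / Q_s = 7.17 / 0.0719167 = 99.6987 s
Convert to SI: D = 0.0335 m, h = 0.00951 m, N = 76.2/60 = 1.27 rev/s
Shear rate: γ̇ = πDN/h = π·0.0335·1.27/0.00951 = 14.0546 s⁻¹
Adiabatic rise: ΔT = η γ̇² t_res / (ρ cp) = 1747·(14.0546)²·99.6987 / (1119·2279) = 13.491 K

value=13.49 K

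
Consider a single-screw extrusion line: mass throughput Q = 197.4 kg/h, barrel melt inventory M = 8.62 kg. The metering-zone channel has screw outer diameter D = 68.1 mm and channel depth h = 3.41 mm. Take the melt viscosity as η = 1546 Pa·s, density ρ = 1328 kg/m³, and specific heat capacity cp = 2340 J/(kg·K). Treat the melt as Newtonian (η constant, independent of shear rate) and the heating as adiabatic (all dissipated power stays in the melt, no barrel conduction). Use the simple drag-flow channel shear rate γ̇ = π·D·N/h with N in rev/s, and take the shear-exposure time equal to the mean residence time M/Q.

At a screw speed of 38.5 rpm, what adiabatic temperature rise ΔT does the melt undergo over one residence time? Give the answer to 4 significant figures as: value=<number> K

value=126.8 K

Throughput in SI: Q_s = 197.4 kg/h ÷ 3600 s/h = 0.0548333 kg/s
t_res = M / Q_s = 8.62 ÷ 0.0548333 = 157.204 s
Convert to SI: D = 0.0681 m, h = 0.00341 m, N = 38.5/60 = 0.641667 rev/s
γ̇ = π·D·N / h = π · 0.0681 · 0.641667 / 0.00341 = 40.258 s⁻¹
ΔT = η·γ̇²·t_res / (ρ·cp) = 1546 · (40.258)² · 157.204 / (1328 · 2340) = 126.754 K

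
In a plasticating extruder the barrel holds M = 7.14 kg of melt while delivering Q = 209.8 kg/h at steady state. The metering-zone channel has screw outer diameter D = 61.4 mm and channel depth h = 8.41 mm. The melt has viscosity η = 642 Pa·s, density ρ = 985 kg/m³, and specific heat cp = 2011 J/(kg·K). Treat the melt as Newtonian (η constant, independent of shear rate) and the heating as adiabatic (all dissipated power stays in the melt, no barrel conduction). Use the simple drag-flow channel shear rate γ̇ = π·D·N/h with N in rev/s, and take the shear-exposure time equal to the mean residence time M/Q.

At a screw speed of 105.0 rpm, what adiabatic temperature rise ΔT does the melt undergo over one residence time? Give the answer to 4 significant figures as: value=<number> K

Q_s = Q / 3600 = 209.8 / 3600 = 0.0582778 kg/s
t_res = M / Q_s = 7.14 ÷ 0.0582778 = 122.517 s
Geometry in metres: D = 61.4 mm → 0.0614 m, h = 8.41 mm → 0.00841 m; screw speed N = 105.0 rpm = 1.75 rev/s
γ̇ = π D N / h = (π)(0.0614)(1.75) / 0.00841 = 40.1384 s⁻¹
ΔT = η·γ̇²·t_res / (ρ·cp) = 642 · (40.1384)² · 122.517 / (985 · 2011) = 63.9739 K

value=63.97 K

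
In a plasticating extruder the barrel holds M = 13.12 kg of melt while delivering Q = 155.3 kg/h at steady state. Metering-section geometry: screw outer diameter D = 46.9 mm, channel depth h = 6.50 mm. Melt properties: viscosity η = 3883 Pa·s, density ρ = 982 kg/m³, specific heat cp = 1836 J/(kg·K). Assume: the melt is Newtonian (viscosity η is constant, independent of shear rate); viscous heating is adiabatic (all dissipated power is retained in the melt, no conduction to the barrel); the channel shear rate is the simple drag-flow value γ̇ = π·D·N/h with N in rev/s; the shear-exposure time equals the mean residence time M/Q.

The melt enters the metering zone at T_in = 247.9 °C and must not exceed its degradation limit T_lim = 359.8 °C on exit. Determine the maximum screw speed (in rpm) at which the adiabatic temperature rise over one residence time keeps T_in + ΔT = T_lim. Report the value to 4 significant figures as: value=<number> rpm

Convert throughput: Q = 155.3 kg/h = 155.3/3600 = 0.0431389 kg/s
t_res = M / Q_s = 13.12 ÷ 0.0431389 = 304.134 s
Geometry in SI: D = 46.9 mm → 0.0469 m, h = 6.50 mm → 0.0065 m
ΔT_a = T_lim − T_in = 359.8 − 247.9 = 111.9 K
γ̇_max² = ΔT_a·ρ·cp / (η·t_res) = [111.9 × 982 × 1836] / [3883 × 304.134] = 170.837 s⁻²
Take the square root: γ̇_max = √(170.837) = 13.0705 s⁻¹
N_max = γ̇_max·h / (π·D) = 13.0705 · 0.0065 / (π · 0.0469) = 0.576609 rev/s = 34.5966 rpm

value=34.60 rpm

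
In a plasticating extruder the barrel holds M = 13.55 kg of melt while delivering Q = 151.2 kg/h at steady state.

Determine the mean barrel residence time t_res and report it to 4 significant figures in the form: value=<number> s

Throughput in SI: Q_s = 151.2 kg/h ÷ 3600 s/h = 0.042 kg/s
Mean residence time: t_res = M/Q_s = 13.55 kg / 0.042 kg/s = 322.619 s

value=322.6 s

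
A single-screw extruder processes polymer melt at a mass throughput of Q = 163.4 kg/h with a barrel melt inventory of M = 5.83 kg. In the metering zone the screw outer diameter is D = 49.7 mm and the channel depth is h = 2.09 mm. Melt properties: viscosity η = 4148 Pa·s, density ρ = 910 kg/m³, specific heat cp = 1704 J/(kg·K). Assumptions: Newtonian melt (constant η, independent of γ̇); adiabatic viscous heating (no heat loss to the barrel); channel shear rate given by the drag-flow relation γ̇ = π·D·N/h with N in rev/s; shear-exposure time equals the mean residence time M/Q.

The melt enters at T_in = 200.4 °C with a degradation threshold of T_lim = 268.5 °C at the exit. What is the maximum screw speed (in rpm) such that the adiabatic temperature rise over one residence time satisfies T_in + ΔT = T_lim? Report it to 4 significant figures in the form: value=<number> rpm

Throughput in SI: Q_s = 163.4 kg/h ÷ 3600 s/h = 0.0453889 kg/s
t_res = M / Q_s = 5.83 / 0.0453889 = 128.446 s
Geometry in SI: D = 49.7 mm → 0.0497 m, h = 2.09 mm → 0.00209 m
Allowable rise: ΔT_a = T_lim − T_in = 268.5 − 200.4 = 68.1 K
γ̇_max² = ΔT_a·ρ·cp / (η·t_res) = [68.1 × 910 × 1704] / [4148 × 128.446] = 198.198 s⁻²
γ̇_max = √198.198 = 14.0783 s⁻¹
N_max = γ̇_max h / (πD) = 14.0783·0.00209/(π·0.0497) = 0.188447 rev/s → ×60 = 11.3068 rpm

value=11.31 rpm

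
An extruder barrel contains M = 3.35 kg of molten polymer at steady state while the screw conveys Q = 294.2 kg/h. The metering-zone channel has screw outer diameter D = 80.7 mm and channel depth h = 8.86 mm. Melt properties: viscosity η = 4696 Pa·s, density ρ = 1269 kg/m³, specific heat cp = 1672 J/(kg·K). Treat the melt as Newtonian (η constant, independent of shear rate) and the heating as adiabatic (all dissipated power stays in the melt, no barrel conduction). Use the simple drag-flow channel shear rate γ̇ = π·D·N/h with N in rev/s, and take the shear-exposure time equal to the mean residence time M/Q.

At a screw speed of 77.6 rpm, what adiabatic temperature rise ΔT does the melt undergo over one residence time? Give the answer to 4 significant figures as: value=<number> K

Convert throughput: Q = 294.2 kg/h = 294.2/3600 = 0.0817222 kg/s
t_res = M / Q_s = 3.35 / 0.0817222 = 40.9925 s
D = 80.7 mm = 0.0807 m;  h = 8.86 mm = 0.00886 m;  N = 77.6 rpm / 60 = 1.29333 rev/s
γ̇ = π D N / h = (π)(0.0807)(1.29333) / 0.00886 = 37.0084 s⁻¹
ΔT = η·γ̇²·t_res/(ρ·cp) = [4696 × 37.0084² × 40.9925] / [1269 × 1672] = 124.261 K

value=124.3 K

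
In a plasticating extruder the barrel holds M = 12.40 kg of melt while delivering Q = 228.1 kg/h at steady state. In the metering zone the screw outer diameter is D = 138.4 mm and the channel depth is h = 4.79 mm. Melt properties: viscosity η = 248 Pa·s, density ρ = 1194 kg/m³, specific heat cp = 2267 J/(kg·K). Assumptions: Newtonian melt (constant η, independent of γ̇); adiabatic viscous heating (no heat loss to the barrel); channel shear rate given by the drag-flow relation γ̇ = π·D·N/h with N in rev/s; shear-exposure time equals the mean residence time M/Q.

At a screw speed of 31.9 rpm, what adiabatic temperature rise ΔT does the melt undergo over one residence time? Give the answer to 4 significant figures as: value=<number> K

value=41.76 K

Throughput in SI: Q_s = 228.1 kg/h ÷ 3600 s/h = 0.0633611 kg/s
t_res = M / Q_s = 12.40 / 0.0633611 = 195.704 s
Geometry in metres: D = 138.4 mm → 0.1384 m, h = 4.79 mm → 0.00479 m; screw speed N = 31.9 rpm = 0.531667 rev/s
γ̇ = π·D·N / h = π · 0.1384 · 0.531667 / 0.00479 = 48.2603 s⁻¹
ΔT = η·γ̇²·t_res / (ρ·cp) = 248 · (48.2603)² · 195.704 / (1194 · 2267) = 41.7613 K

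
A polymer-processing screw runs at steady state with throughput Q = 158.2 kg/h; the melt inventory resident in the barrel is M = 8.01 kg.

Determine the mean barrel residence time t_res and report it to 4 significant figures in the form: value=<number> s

Convert throughput: Q = 158.2 kg/h = 158.2/3600 = 0.0439444 kg/s
Mean residence time: t_res = M/Q_s = 8.01 kg / 0.0439444 kg/s = 182.276 s

value=182.3 s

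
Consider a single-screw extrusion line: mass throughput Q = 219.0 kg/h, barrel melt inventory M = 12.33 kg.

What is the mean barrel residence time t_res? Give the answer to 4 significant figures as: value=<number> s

Throughput in SI: Q_s = 219.0 kg/h ÷ 3600 s/h = 0.0608333 kg/s
Mean residence time: t_res = M/Q_s = 12.33 kg / 0.0608333 kg/s = 202.685 s

value=202.7 s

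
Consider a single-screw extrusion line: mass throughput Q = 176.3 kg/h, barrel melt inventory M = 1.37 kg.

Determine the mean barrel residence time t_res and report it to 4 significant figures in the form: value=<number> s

value=27.98 s

Q_s = Q / 3600 = 176.3 / 3600 = 0.0489722 kg/s
t_res = M / Q_s = 1.37 / 0.0489722 = 27.975 s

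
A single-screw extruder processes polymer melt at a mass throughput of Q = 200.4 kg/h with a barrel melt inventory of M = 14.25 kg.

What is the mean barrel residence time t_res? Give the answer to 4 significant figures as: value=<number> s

Convert throughput: Q = 200.4 kg/h = 200.4/3600 = 0.0556667 kg/s
t_res = M / Q_s = 14.25 ÷ 0.0556667 = 255.988 s

value=256.0 s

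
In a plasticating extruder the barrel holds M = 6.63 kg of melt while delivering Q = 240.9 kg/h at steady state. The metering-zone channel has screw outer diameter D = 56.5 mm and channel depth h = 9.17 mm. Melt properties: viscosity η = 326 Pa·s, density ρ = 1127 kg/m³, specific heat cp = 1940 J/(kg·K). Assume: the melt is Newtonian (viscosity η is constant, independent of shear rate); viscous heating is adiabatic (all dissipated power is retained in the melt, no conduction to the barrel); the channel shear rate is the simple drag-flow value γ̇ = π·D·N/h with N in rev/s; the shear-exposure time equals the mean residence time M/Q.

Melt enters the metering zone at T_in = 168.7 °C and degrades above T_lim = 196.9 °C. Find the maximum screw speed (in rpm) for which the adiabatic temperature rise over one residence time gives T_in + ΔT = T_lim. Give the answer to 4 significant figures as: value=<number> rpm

value=135.4 rpm

Q_s = Q / 3600 = 240.9 / 3600 = 0.0669167 kg/s
t_res = M / Q_s = 6.63 ÷ 0.0669167 = 99.0785 s
Convert to metres: D = 0.0565 m, h = 0.00917 m
ΔT_a = T_lim − T_in = 196.9 − 168.7 = 28.2 K
γ̇_max² = ΔT_a·ρ·cp/(η·t_res) = 28.2·1127·1940/(326·99.0785) = 1908.88 s⁻²
γ̇_max = sqrt(1908.88) = 43.6907 s⁻¹
N_max = γ̇_max h / (πD) = 43.6907·0.00917/(π·0.0565) = 2.25715 rev/s → ×60 = 135.429 rpm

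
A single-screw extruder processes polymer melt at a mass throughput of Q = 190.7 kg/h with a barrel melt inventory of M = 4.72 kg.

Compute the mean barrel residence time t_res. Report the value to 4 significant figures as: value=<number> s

Q_s = Q / 3600 = 190.7 / 3600 = 0.0529722 kg/s
t_res = M / Q_s = 4.72 / 0.0529722 = 89.1033 s

value=89.10 s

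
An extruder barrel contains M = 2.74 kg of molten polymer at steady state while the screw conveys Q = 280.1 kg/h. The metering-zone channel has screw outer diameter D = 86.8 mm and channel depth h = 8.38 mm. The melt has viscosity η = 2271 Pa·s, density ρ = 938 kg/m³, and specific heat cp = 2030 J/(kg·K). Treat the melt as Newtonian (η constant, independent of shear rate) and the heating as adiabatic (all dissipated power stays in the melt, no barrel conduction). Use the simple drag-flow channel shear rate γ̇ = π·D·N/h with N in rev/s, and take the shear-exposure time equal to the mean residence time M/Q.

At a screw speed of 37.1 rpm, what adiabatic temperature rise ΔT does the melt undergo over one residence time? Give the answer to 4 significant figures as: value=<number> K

Convert throughput: Q = 280.1 kg/h = 280.1/3600 = 0.0778056 kg/s
t_res = M / Q_s = 2.74 / 0.0778056 = 35.216 s
Convert to SI: D = 0.0868 m, h = 0.00838 m, N = 37.1/60 = 0.618333 rev/s
γ̇ = π D N / h = (π)(0.0868)(0.618333) / 0.00838 = 20.1209 s⁻¹
ΔT = η·γ̇²·t_res / (ρ·cp) = 2271 · (20.1209)² · 35.216 / (938 · 2030) = 17.0041 K

value=17.00 K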